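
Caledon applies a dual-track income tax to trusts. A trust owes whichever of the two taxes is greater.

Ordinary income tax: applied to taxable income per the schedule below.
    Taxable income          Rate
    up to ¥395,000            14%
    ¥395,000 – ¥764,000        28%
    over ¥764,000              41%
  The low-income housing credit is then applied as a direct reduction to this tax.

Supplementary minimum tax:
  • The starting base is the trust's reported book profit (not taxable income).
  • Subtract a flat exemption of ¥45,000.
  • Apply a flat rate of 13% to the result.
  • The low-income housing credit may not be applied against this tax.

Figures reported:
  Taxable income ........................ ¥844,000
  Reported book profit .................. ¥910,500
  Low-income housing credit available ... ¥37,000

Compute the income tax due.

Ordinary income tax:
  ¥395,000 × 14% = ¥55,300
  ¥369,000 × 28% = ¥103,320
  ¥80,000 × 41% = ¥32,800
  → ¥191,420
  Less low-income housing credit ¥37,000 → ¥154,420

Supplementary minimum tax:
  Base (reported book profit): ¥910,500
  Less exemption ¥45,000 → base ¥865,500
  ¥865,500 × 13% = ¥112,515

¥154,420 > ¥112,515, so the ordinary income tax governs.

¥154,420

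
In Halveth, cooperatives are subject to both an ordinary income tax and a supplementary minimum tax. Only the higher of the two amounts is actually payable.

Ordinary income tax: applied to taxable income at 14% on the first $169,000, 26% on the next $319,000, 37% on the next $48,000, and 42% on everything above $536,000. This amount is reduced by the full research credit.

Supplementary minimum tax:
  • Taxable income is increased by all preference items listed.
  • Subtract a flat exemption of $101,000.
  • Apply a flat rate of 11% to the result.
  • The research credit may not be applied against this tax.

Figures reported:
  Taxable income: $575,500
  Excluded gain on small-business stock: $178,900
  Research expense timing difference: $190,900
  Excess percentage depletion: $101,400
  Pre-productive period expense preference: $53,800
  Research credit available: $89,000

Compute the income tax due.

Supplementary minimum tax:
  Adjusted income: $575,500 + $178,900 + $190,900 + $101,400 + $53,800 = $1,100,500
  Less exemption $101,000 → base $999,500
  $999,500 × 11% = $109,945

Ordinary income tax:
  $169,000 × 14% = $23,660
  $319,000 × 26% = $82,940
  $48,000 × 37% = $17,760
  $39,500 × 42% = $16,590
  → $140,950
  Less research credit $89,000 → $51,950

$109,945 > $51,950, so the supplementary minimum tax is the binding amount.

$109,945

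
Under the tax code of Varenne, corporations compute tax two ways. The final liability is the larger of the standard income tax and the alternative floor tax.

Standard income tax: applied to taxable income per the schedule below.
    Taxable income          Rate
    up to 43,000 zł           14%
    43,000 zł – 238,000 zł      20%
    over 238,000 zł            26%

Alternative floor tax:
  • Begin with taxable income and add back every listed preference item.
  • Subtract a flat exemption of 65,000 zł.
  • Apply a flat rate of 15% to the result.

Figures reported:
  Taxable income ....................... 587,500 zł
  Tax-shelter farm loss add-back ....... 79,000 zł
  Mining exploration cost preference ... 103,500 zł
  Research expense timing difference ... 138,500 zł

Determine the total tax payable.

135,890 zł

Alternative floor tax:
  Adjusted income: 587,500 zł + 79,000 zł + 103,500 zł + 138,500 zł = 908,500 zł
  Less exemption 65,000 zł → base 843,500 zł
  843,500 zł × 15% = 126,525 zł

Standard income tax:
  43,000 zł × 14% = 6,020 zł
  195,000 zł × 20% = 39,000 zł
  349,500 zł × 26% = 90,870 zł
  → 135,890 zł

135,890 zł > 126,525 zł, so the standard income tax governs.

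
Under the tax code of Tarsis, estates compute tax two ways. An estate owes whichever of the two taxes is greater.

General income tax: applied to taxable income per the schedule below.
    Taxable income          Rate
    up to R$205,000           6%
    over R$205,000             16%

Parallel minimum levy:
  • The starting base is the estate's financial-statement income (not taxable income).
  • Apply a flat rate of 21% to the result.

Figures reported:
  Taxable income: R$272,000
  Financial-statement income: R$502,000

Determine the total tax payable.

General income tax:
  R$205,000 × 6% = R$12,300
  R$67,000 × 16% = R$10,720
  → R$23,020

Parallel minimum levy:
  Base (financial-statement income): R$502,000
  R$502,000 × 21% = R$105,420

R$105,420 > R$23,020, so the parallel minimum levy is the binding amount.

R$105,420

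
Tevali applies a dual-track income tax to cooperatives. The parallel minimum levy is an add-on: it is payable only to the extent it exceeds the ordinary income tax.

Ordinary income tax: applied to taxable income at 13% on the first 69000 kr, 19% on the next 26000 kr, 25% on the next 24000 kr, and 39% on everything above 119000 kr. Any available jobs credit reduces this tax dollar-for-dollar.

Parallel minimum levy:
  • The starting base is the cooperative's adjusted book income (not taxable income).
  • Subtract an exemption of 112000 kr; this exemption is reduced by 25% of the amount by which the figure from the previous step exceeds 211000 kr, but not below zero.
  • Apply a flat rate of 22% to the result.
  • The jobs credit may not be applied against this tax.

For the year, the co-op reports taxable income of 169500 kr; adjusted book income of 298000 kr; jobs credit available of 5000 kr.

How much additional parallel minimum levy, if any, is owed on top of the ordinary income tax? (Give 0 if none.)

Ordinary income tax:
  69000 kr × 13% = 8970 kr
  26000 kr × 19% = 4940 kr
  24000 kr × 25% = 6000 kr
  50500 kr × 39% = 19695 kr
  → 39605 kr
  Less jobs credit 5000 kr → 34605 kr

Parallel minimum levy:
  Base (adjusted book income): 298000 kr
  Exemption: 112000 kr − 25% × (298000 kr − 211000 kr) = 112000 kr − 21750 kr = 90250 kr
  Base: 298000 kr − 90250 kr = 207750 kr
  207750 kr × 22% = 45705 kr

Excess of parallel minimum levy over ordinary income tax: 45705 kr − 34605 kr = 11100 kr.

11100 kr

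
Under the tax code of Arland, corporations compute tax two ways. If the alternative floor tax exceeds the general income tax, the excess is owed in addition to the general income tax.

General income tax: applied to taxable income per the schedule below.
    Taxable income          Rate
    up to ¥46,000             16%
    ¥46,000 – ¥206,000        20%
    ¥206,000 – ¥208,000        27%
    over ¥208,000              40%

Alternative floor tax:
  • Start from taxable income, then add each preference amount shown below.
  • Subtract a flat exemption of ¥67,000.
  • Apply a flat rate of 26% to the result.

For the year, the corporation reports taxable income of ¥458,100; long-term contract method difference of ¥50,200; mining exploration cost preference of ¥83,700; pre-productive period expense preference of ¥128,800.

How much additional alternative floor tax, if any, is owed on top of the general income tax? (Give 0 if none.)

General income tax:
  ¥46,000 × 16% = ¥7,360
  ¥160,000 × 20% = ¥32,000
  ¥2,000 × 27% = ¥540
  ¥250,100 × 40% = ¥100,040
  → ¥139,940

Alternative floor tax:
  Adjusted income: ¥458,100 + ¥50,200 + ¥83,700 + ¥128,800 = ¥720,800
  Less exemption ¥67,000 → base ¥653,800
  ¥653,800 × 26% = ¥169,988

Excess of alternative floor tax over general income tax: ¥169,988 − ¥139,940 = ¥30,048.

¥30,048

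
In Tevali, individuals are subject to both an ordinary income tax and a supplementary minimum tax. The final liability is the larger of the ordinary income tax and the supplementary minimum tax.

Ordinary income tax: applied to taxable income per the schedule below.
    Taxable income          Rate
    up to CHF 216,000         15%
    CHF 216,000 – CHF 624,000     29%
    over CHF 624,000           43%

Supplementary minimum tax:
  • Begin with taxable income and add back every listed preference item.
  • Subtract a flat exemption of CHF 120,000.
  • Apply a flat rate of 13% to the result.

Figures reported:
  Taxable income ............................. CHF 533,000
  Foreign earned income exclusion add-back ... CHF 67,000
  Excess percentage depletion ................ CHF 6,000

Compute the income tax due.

Supplementary minimum tax:
  Adjusted income: CHF 533,000 + CHF 67,000 + CHF 6,000 = CHF 606,000
  Less exemption CHF 120,000 → base CHF 486,000
  CHF 486,000 × 13% = CHF 63,180

Ordinary income tax:
  CHF 216,000 × 15% = CHF 32,400
  CHF 317,000 × 29% = CHF 91,930
  → CHF 124,330

CHF 124,330 > CHF 63,180, so the ordinary income tax governs.

CHF 124,330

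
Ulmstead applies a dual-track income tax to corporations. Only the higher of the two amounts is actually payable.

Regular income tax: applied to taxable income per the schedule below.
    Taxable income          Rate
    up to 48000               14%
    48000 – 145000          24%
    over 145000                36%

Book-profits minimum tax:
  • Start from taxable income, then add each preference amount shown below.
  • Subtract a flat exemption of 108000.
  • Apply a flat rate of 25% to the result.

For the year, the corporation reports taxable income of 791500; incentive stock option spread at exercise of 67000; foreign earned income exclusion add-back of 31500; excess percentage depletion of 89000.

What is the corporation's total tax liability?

262740

Regular income tax:
  48000 × 14% = 6720
  97000 × 24% = 23280
  646500 × 36% = 232740
  → 262740

Book-profits minimum tax:
  Adjusted income: 791500 + 67000 + 31500 + 89000 = 979000
  Less exemption 108000 → base 871000
  871000 × 25% = 217750

262740 > 217750, so the regular income tax governs.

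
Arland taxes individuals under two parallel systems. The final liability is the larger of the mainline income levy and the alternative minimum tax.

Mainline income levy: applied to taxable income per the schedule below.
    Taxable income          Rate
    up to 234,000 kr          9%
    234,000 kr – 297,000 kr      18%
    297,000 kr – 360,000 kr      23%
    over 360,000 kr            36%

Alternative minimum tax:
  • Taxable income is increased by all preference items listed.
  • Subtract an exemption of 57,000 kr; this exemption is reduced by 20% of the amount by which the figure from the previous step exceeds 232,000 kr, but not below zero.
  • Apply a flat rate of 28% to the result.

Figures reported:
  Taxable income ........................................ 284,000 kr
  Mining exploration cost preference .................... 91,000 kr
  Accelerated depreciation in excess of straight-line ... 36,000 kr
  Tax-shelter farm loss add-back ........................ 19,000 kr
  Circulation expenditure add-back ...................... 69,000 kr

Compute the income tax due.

Alternative minimum tax:
  Adjusted income: 284,000 kr + 91,000 kr + 36,000 kr + 19,000 kr + 69,000 kr = 499,000 kr
  Exemption: 57,000 kr − 20% × (499,000 kr − 232,000 kr) = 57,000 kr − 53,400 kr = 3,600 kr
  Base: 499,000 kr − 3,600 kr = 495,400 kr
  495,400 kr × 28% = 138,712 kr

Mainline income levy:
  234,000 kr × 9% = 21,060 kr
  50,000 kr × 18% = 9,000 kr
  → 30,060 kr

138,712 kr > 30,060 kr, so the alternative minimum tax is the binding amount.

138,712 kr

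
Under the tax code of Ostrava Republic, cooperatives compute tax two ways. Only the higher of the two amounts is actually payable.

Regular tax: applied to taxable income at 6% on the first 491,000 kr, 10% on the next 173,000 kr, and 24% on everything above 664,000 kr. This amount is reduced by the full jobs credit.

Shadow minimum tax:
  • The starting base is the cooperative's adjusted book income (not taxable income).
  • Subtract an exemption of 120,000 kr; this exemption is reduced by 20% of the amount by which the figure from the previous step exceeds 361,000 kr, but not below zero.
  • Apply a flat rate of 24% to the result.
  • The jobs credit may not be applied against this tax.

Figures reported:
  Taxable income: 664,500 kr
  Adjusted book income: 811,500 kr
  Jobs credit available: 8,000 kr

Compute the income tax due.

187,584 kr

Regular tax:
  491,000 kr × 6% = 29,460 kr
  173,000 kr × 10% = 17,300 kr
  500 kr × 24% = 120 kr
  → 46,880 kr
  Less jobs credit 8,000 kr → 38,880 kr

Shadow minimum tax:
  Base (adjusted book income): 811,500 kr
  Exemption: 120,000 kr − 20% × (811,500 kr − 361,000 kr) = 120,000 kr − 90,100 kr = 29,900 kr
  Base: 811,500 kr − 29,900 kr = 781,600 kr
  781,600 kr × 24% = 187,584 kr

187,584 kr > 38,880 kr, so the shadow minimum tax is the binding amount.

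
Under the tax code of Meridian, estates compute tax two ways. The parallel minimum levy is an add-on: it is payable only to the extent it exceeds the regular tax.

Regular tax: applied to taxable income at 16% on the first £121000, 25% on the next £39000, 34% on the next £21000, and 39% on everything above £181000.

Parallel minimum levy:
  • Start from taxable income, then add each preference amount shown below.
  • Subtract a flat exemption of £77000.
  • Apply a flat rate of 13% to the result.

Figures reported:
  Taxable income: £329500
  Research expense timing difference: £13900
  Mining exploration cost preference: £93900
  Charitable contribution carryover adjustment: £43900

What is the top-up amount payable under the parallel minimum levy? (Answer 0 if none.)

£0

Parallel minimum levy:
  Adjusted income: £329500 + £13900 + £93900 + £43900 = £481200
  Less exemption £77000 → base £404200
  £404200 × 13% = £52546

Regular tax:
  £121000 × 16% = £19360
  £39000 × 25% = £9750
  £21000 × 34% = £7140
  £148500 × 39% = £57915
  → £94165

£52546 ≤ £94165, so no add-on is due.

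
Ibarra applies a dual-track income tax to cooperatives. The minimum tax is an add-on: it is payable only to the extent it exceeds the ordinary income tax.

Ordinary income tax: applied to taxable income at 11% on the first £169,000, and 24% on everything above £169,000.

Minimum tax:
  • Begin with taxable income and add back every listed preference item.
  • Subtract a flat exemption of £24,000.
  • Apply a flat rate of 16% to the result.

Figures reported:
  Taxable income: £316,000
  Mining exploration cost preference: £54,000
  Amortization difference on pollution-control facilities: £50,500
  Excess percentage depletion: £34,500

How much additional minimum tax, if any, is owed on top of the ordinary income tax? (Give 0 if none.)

£15,090

Ordinary income tax:
  £169,000 × 11% = £18,590
  £147,000 × 24% = £35,280
  → £53,870

Minimum tax:
  Adjusted income: £316,000 + £54,000 + £50,500 + £34,500 = £455,000
  Less exemption £24,000 → base £431,000
  £431,000 × 16% = £68,960

Excess of minimum tax over ordinary income tax: £68,960 − £53,870 = £15,090.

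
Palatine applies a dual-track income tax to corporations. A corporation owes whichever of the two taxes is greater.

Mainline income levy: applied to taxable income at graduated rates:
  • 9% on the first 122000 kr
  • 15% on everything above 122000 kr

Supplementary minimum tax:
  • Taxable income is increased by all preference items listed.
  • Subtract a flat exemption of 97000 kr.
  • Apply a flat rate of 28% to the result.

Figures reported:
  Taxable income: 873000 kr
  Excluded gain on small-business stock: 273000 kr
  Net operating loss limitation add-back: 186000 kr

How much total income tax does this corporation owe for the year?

345800 kr

Mainline income levy:
  122000 kr × 9% = 10980 kr
  751000 kr × 15% = 112650 kr
  → 123630 kr

Supplementary minimum tax:
  Adjusted income: 873000 kr + 273000 kr + 186000 kr = 1332000 kr
  Less exemption 97000 kr → base 1235000 kr
  1235000 kr × 28% = 345800 kr

345800 kr > 123630 kr, so the supplementary minimum tax is the binding amount.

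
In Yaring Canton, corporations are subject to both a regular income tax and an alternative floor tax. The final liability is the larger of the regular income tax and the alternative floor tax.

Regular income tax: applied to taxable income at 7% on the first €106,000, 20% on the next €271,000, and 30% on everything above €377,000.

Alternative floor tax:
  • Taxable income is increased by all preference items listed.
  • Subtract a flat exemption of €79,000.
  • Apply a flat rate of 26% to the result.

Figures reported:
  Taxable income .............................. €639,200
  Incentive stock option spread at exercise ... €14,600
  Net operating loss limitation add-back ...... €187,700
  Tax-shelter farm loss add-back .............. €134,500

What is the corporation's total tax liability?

€233,220

Alternative floor tax:
  Adjusted income: €639,200 + €14,600 + €187,700 + €134,500 = €976,000
  Less exemption €79,000 → base €897,000
  €897,000 × 26% = €233,220

Regular income tax:
  €106,000 × 7% = €7,420
  €271,000 × 20% = €54,200
  €262,200 × 30% = €78,660
  → €140,280

€233,220 > €140,280, so the alternative floor tax is the binding amount.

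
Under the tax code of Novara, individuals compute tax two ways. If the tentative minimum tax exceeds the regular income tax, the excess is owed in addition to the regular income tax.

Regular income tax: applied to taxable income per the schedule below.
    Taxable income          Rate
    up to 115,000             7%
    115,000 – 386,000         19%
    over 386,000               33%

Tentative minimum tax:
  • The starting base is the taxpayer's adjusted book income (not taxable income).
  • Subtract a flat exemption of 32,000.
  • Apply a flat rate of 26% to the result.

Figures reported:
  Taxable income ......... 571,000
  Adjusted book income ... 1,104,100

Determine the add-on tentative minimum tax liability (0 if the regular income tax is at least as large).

158,156

Regular income tax:
  115,000 × 7% = 8,050
  271,000 × 19% = 51,490
  185,000 × 33% = 61,050
  → 120,590

Tentative minimum tax:
  Base (adjusted book income): 1,104,100
  Less exemption 32,000 → base 1,072,100
  1,072,100 × 26% = 278,746

Excess of tentative minimum tax over regular income tax: 278,746 − 120,590 = 158,156.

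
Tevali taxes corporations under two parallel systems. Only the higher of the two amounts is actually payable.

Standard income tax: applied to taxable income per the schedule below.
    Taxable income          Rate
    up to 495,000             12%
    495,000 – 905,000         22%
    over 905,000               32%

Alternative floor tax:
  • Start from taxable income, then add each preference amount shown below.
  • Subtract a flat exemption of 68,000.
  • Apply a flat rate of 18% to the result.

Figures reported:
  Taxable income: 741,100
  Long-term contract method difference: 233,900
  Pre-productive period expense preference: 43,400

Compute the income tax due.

Standard income tax:
  495,000 × 12% = 59,400
  246,100 × 22% = 54,142
  → 113,542

Alternative floor tax:
  Adjusted income: 741,100 + 233,900 + 43,400 = 1,018,400
  Less exemption 68,000 → base 950,400
  950,400 × 18% = 171,072

171,072 > 113,542, so the alternative floor tax is the binding amount.

171,072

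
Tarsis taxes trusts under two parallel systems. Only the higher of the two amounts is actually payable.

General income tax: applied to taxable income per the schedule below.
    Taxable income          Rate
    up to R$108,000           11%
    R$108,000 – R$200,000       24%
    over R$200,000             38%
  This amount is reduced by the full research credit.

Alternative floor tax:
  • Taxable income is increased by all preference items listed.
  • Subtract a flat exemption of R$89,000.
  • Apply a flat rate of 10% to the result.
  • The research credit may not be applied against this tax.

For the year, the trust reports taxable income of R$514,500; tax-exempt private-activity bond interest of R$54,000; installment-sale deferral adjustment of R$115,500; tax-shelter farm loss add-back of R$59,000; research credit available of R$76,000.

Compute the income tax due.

R$77,470

Alternative floor tax:
  Adjusted income: R$514,500 + R$54,000 + R$115,500 + R$59,000 = R$743,000
  Less exemption R$89,000 → base R$654,000
  R$654,000 × 10% = R$65,400

General income tax:
  R$108,000 × 11% = R$11,880
  R$92,000 × 24% = R$22,080
  R$314,500 × 38% = R$119,510
  → R$153,470
  Less research credit R$76,000 → R$77,470

R$77,470 > R$65,400, so the general income tax governs.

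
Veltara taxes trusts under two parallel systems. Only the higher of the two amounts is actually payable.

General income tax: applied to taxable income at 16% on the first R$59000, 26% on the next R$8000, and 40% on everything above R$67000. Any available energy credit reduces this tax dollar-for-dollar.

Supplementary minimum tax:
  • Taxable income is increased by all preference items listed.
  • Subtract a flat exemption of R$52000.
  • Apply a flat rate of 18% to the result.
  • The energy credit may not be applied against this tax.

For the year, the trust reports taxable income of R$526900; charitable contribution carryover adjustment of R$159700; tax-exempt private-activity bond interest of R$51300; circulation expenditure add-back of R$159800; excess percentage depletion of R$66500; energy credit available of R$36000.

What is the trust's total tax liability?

Supplementary minimum tax:
  Adjusted income: R$526900 + R$159700 + R$51300 + R$159800 + R$66500 = R$964200
  Less exemption R$52000 → base R$912200
  R$912200 × 18% = R$164196

General income tax:
  R$59000 × 16% = R$9440
  R$8000 × 26% = R$2080
  R$459900 × 40% = R$183960
  → R$195480
  Less energy credit R$36000 → R$159480

R$164196 > R$159480, so the supplementary minimum tax is the binding amount.

R$164196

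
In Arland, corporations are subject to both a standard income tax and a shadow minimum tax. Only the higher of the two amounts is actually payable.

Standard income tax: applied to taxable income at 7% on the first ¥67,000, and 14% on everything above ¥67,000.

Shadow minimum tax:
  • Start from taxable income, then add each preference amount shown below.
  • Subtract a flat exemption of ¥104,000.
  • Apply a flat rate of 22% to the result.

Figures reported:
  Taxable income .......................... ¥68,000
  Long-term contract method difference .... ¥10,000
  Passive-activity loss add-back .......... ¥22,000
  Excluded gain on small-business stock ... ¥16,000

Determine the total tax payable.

¥4,830

Shadow minimum tax:
  Adjusted income: ¥68,000 + ¥10,000 + ¥22,000 + ¥16,000 = ¥116,000
  Less exemption ¥104,000 → base ¥12,000
  ¥12,000 × 22% = ¥2,640

Standard income tax:
  ¥67,000 × 7% = ¥4,690
  ¥1,000 × 14% = ¥140
  → ¥4,830

¥4,830 > ¥2,640, so the standard income tax governs.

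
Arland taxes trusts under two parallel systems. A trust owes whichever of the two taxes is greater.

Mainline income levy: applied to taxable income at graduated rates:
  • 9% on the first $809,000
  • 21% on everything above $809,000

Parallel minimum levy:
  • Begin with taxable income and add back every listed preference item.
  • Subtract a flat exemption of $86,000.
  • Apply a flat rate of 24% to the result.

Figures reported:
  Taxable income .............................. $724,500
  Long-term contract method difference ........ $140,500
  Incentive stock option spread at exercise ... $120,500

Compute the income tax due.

$215,880

Parallel minimum levy:
  Adjusted income: $724,500 + $140,500 + $120,500 = $985,500
  Less exemption $86,000 → base $899,500
  $899,500 × 24% = $215,880

Mainline income levy:
  $724,500 × 9% = $65,205

$215,880 > $65,205, so the parallel minimum levy is the binding amount.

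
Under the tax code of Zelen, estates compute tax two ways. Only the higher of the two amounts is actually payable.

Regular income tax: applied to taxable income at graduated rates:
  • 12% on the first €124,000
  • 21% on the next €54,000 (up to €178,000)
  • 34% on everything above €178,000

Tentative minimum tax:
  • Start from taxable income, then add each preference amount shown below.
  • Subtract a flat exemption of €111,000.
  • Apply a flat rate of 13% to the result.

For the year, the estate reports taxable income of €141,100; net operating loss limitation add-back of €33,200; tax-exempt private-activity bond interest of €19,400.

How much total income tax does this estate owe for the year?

Regular income tax:
  €124,000 × 12% = €14,880
  €17,100 × 21% = €3,591
  → €18,471

Tentative minimum tax:
  Adjusted income: €141,100 + €33,200 + €19,400 = €193,700
  Less exemption €111,000 → base €82,700
  €82,700 × 13% = €10,751

€18,471 > €10,751, so the regular income tax governs.

€18,471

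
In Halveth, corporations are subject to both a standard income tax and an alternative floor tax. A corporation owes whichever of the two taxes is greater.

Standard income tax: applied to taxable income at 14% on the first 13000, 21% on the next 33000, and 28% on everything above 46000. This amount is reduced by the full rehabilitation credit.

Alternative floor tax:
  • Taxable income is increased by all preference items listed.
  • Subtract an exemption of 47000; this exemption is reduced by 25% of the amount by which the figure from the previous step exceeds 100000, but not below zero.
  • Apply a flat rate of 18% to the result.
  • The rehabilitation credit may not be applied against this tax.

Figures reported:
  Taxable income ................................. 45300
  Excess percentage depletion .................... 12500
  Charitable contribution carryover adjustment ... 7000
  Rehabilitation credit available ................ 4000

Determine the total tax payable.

Alternative floor tax:
  Adjusted income: 45300 + 12500 + 7000 = 64800
  Exemption: 64800 ≤ 100000, so full 47000 applies
  Base: 64800 − 47000 = 17800
  17800 × 18% = 3204

Standard income tax:
  13000 × 14% = 1820
  32300 × 21% = 6783
  → 8603
  Less rehabilitation credit 4000 → 4603

4603 > 3204, so the standard income tax governs.

4603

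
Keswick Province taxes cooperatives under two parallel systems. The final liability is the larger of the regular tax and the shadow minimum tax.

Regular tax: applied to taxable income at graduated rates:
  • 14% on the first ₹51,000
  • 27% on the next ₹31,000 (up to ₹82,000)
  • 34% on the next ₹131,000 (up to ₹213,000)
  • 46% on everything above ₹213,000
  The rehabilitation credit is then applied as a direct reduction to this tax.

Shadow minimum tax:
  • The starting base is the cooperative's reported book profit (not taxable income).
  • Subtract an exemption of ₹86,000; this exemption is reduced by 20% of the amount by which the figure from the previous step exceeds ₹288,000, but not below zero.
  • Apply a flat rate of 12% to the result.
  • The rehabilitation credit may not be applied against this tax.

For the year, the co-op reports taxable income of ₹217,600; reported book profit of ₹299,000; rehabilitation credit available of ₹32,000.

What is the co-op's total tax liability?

Regular tax:
  ₹51,000 × 14% = ₹7,140
  ₹31,000 × 27% = ₹8,370
  ₹131,000 × 34% = ₹44,540
  ₹4,600 × 46% = ₹2,116
  → ₹62,166
  Less rehabilitation credit ₹32,000 → ₹30,166

Shadow minimum tax:
  Base (reported book profit): ₹299,000
  Exemption: ₹86,000 − 20% × (₹299,000 − ₹288,000) = ₹86,000 − ₹2,200 = ₹83,800
  Base: ₹299,000 − ₹83,800 = ₹215,200
  ₹215,200 × 12% = ₹25,824

₹30,166 > ₹25,824, so the regular tax governs.

₹30,166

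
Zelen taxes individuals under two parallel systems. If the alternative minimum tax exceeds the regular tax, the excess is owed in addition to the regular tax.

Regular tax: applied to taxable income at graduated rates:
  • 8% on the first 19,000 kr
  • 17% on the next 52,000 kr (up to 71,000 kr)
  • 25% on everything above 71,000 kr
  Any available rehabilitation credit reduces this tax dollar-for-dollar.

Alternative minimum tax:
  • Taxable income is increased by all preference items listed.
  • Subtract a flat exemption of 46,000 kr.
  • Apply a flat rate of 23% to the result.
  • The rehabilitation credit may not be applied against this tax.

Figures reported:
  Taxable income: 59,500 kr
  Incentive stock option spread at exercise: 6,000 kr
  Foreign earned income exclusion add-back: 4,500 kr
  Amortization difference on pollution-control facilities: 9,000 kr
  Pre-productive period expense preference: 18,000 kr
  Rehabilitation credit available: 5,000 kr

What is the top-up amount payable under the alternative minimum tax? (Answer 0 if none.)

8,325 kr

Alternative minimum tax:
  Adjusted income: 59,500 kr + 6,000 kr + 4,500 kr + 9,000 kr + 18,000 kr = 97,000 kr
  Less exemption 46,000 kr → base 51,000 kr
  51,000 kr × 23% = 11,730 kr

Regular tax:
  19,000 kr × 8% = 1,520 kr
  40,500 kr × 17% = 6,885 kr
  → 8,405 kr
  Less rehabilitation credit 5,000 kr → 3,405 kr

Excess of alternative minimum tax over regular tax: 11,730 kr − 3,405 kr = 8,325 kr.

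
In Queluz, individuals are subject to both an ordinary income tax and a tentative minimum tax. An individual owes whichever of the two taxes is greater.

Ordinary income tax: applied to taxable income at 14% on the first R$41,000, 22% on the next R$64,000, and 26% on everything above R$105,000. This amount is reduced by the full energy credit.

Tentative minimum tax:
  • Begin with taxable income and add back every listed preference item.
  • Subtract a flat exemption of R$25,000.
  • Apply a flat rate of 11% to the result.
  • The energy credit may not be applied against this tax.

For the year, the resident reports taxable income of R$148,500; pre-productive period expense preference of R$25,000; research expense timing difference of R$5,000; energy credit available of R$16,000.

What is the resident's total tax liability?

R$16,885

Tentative minimum tax:
  Adjusted income: R$148,500 + R$25,000 + R$5,000 = R$178,500
  Less exemption R$25,000 → base R$153,500
  R$153,500 × 11% = R$16,885

Ordinary income tax:
  R$41,000 × 14% = R$5,740
  R$64,000 × 22% = R$14,080
  R$43,500 × 26% = R$11,310
  → R$31,130
  Less energy credit R$16,000 → R$15,130

R$16,885 > R$15,130, so the tentative minimum tax is the binding amount.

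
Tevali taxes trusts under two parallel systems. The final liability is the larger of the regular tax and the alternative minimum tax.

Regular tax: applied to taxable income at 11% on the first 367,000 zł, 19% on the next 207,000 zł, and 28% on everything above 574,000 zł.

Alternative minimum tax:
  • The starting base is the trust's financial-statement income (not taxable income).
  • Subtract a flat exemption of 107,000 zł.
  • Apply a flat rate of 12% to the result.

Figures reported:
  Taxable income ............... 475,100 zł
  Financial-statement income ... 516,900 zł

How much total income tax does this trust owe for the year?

Regular tax:
  367,000 zł × 11% = 40,370 zł
  108,100 zł × 19% = 20,539 zł
  → 60,909 zł

Alternative minimum tax:
  Base (financial-statement income): 516,900 zł
  Less exemption 107,000 zł → base 409,900 zł
  409,900 zł × 12% = 49,188 zł

60,909 zł > 49,188 zł, so the regular tax governs.

60,909 zł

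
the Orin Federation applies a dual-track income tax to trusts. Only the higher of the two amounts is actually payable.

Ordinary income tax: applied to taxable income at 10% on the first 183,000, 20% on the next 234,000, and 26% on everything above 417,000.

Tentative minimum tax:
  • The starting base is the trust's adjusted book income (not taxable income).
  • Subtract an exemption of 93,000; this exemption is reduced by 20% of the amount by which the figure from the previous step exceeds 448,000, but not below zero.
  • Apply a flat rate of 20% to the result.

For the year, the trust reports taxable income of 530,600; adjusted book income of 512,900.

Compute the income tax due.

94,636

Ordinary income tax:
  183,000 × 10% = 18,300
  234,000 × 20% = 46,800
  113,600 × 26% = 29,536
  → 94,636

Tentative minimum tax:
  Base (adjusted book income): 512,900
  Exemption: 93,000 − 20% × (512,900 − 448,000) = 93,000 − 12,980 = 80,020
  Base: 512,900 − 80,020 = 432,880
  432,880 × 20% = 86,576

94,636 > 86,576, so the ordinary income tax governs.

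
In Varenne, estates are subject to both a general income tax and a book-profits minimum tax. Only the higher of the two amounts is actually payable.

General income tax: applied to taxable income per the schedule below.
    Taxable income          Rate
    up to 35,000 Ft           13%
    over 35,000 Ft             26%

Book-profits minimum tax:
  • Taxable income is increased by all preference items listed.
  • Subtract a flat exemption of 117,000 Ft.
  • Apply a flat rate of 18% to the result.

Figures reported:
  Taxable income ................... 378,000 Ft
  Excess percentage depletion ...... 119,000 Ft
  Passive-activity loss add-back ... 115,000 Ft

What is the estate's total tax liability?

Book-profits minimum tax:
  Adjusted income: 378,000 Ft + 119,000 Ft + 115,000 Ft = 612,000 Ft
  Less exemption 117,000 Ft → base 495,000 Ft
  495,000 Ft × 18% = 89,100 Ft

General income tax:
  35,000 Ft × 13% = 4,550 Ft
  343,000 Ft × 26% = 89,180 Ft
  → 93,730 Ft

93,730 Ft > 89,100 Ft, so the general income tax governs.

93,730 Ft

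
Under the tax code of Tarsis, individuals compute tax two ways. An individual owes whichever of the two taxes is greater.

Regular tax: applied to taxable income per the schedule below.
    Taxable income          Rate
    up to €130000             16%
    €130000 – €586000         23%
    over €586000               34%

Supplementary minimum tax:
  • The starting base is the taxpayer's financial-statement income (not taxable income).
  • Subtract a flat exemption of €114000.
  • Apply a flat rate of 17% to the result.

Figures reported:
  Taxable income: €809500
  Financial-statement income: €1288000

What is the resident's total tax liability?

Supplementary minimum tax:
  Base (financial-statement income): €1288000
  Less exemption €114000 → base €1174000
  €1174000 × 17% = €199580

Regular tax:
  €130000 × 16% = €20800
  €456000 × 23% = €104880
  €223500 × 34% = €75990
  → €201670

€201670 > €199580, so the regular tax governs.

€201670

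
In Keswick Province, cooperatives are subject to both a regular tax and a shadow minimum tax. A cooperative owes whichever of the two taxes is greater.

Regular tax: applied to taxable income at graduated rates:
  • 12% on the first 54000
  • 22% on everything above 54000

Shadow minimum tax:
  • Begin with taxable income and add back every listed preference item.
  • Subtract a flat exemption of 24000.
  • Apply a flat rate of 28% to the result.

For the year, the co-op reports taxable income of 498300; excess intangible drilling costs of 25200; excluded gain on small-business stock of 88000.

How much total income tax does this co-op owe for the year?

164500

Shadow minimum tax:
  Adjusted income: 498300 + 25200 + 88000 = 611500
  Less exemption 24000 → base 587500
  587500 × 28% = 164500

Regular tax:
  54000 × 12% = 6480
  444300 × 22% = 97746
  → 104226

164500 > 104226, so the shadow minimum tax is the binding amount.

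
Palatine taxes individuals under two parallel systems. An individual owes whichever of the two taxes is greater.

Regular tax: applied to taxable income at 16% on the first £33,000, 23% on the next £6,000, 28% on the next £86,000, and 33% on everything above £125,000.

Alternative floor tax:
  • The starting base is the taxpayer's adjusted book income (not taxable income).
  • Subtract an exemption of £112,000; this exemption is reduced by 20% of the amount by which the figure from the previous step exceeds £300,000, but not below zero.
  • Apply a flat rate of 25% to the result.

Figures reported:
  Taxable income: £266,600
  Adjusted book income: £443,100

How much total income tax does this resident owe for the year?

Regular tax:
  £33,000 × 16% = £5,280
  £6,000 × 23% = £1,380
  £86,000 × 28% = £24,080
  £141,600 × 33% = £46,728
  → £77,468

Alternative floor tax:
  Base (adjusted book income): £443,100
  Exemption: £112,000 − 20% × (£443,100 − £300,000) = £112,000 − £28,620 = £83,380
  Base: £443,100 − £83,380 = £359,720
  £359,720 × 25% = £89,930

£89,930 > £77,468, so the alternative floor tax is the binding amount.

£89,930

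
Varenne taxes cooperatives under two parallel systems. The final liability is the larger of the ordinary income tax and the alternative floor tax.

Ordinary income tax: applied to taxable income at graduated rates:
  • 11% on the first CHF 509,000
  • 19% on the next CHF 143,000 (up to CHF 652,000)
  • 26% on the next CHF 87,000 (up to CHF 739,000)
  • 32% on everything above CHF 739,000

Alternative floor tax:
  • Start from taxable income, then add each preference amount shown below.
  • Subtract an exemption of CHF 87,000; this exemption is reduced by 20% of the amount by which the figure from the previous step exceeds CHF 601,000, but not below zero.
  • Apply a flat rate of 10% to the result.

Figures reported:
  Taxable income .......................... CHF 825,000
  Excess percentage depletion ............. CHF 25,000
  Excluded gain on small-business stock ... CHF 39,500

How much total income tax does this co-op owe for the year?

Ordinary income tax:
  CHF 509,000 × 11% = CHF 55,990
  CHF 143,000 × 19% = CHF 27,170
  CHF 87,000 × 26% = CHF 22,620
  CHF 86,000 × 32% = CHF 27,520
  → CHF 133,300

Alternative floor tax:
  Adjusted income: CHF 825,000 + CHF 25,000 + CHF 39,500 = CHF 889,500
  Exemption: CHF 87,000 − 20% × (CHF 889,500 − CHF 601,000) = CHF 87,000 − CHF 57,700 = CHF 29,300
  Base: CHF 889,500 − CHF 29,300 = CHF 860,200
  CHF 860,200 × 10% = CHF 86,020

CHF 133,300 > CHF 86,020, so the ordinary income tax governs.

CHF 133,300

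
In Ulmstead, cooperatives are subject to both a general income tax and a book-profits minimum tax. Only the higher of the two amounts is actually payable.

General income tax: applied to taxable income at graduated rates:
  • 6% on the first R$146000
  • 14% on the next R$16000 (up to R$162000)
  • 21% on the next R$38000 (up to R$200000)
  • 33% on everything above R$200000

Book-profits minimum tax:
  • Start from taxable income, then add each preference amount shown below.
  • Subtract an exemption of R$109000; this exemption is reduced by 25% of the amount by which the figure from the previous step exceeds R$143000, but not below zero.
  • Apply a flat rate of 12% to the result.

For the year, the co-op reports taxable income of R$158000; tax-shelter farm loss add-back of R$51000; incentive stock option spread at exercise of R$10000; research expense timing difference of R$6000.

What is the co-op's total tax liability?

R$16380

General income tax:
  R$146000 × 6% = R$8760
  R$12000 × 14% = R$1680
  → R$10440

Book-profits minimum tax:
  Adjusted income: R$158000 + R$51000 + R$10000 + R$6000 = R$225000
  Exemption: R$109000 − 25% × (R$225000 − R$143000) = R$109000 − R$20500 = R$88500
  Base: R$225000 − R$88500 = R$136500
  R$136500 × 12% = R$16380

R$16380 > R$10440, so the book-profits minimum tax is the binding amount.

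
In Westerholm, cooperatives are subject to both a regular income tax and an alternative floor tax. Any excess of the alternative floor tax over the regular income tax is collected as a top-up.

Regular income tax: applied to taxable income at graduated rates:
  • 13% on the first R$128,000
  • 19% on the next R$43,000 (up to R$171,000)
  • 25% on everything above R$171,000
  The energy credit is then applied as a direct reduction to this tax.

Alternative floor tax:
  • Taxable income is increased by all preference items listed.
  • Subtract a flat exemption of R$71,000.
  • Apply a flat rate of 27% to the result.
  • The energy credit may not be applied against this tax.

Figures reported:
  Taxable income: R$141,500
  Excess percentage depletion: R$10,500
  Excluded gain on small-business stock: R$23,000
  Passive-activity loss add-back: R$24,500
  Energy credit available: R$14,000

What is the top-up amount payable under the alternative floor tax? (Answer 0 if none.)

Regular income tax:
  R$128,000 × 13% = R$16,640
  R$13,500 × 19% = R$2,565
  → R$19,205
  Less energy credit R$14,000 → R$5,205

Alternative floor tax:
  Adjusted income: R$141,500 + R$10,500 + R$23,000 + R$24,500 = R$199,500
  Less exemption R$71,000 → base R$128,500
  R$128,500 × 27% = R$34,695

Excess of alternative floor tax over regular income tax: R$34,695 − R$5,205 = R$29,490.

R$29,490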